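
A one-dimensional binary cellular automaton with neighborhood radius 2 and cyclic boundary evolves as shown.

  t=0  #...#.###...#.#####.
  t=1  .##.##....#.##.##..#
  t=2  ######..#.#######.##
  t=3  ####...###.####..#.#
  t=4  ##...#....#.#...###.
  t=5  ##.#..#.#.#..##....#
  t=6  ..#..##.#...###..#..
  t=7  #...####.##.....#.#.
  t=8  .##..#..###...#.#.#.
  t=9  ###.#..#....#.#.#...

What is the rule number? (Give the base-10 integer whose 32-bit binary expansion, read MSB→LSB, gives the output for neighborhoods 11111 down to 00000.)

  ##### -> #   bit 31 = 1  t=0,i=16
  ####. -> .   bit 30 = 0  t=0,i=17
  ###.# -> .   bit 29 = 0  t=0,i=18
  ###.. -> .   bit 28 = 0  t=0,i=8
  ##.## -> #   bit 27 = 1  t=1,i=3
  ##.#. -> #   bit 26 = 1  t=0,i=19
  ##..# -> .   bit 25 = 0  t=1,i=17
  ##... -> .   bit 24 = 0  t=0,i=9
  #.### -> .   bit 23 = 0  t=0,i=6
  #.##. -> #   bit 22 = 1  t=1,i=1
  #.#.# -> #   bit 21 = 1  t=5,i=8
  #.#.. -> .   bit 20 = 0  t=0,i=0
  #..## -> #   bit 19 = 1  t=5,i=12
  #..#. -> #   bit 18 = 1  t=1,i=18
  #...# -> #   bit 17 = 1  t=0,i=2
  #.... -> .   bit 16 = 0  t=1,i=7
  .#### -> #   bit 15 = 1  t=0,i=15
  .###. -> .   bit 14 = 0  t=0,i=7
  .##.# -> #   bit 13 = 1  t=1,i=2
  .##.. -> #   bit 12 = 1  t=1,i=5
  .#.## -> #   bit 11 = 1  t=0,i=5
  .#.#. -> .   bit 10 = 0  t=4,i=11
  .#..# -> .   bit 9 = 0  t=5,i=4
  .#... -> #   bit 8 = 1  t=0,i=1
  ..### -> .   bit 7 = 0  t=3,i=7
  ..##. -> #   bit 6 = 1  t=5,i=13
  ..#.# -> #   bit 5 = 1  t=0,i=4
  ..#.. -> .   bit 4 = 0  t=4,i=5
  ...## -> .   bit 3 = 0  t=3,i=6
  ...#. -> .   bit 2 = 0  t=0,i=3
  ....# -> #   bit 1 = 1  t=1,i=8
  ..... -> .   bit 0 = 0  t=7,i=13
  bits 10001100011011101011100101100010 = 2356066658

2356066658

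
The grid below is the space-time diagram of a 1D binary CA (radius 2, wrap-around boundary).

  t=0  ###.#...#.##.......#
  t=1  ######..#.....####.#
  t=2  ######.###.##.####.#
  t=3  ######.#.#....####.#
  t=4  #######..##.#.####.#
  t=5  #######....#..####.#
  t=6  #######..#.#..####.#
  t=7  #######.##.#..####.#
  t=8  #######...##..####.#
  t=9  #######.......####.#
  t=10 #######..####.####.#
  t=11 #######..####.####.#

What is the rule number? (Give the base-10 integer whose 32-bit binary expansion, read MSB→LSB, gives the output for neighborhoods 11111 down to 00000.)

  [31] ##### => #  t=1,i=1
  [30] ####. => #  t=0,i=1
  [29] ###.# => #  t=0,i=2
  [28] ###.. => #  t=1,i=5
  [27] ##.## => .  t=1,i=18
  [26] ##.#. => #  t=0,i=3
  [25] ##..# => .  t=1,i=6
  [24] ##... => .  t=0,i=12
  [23] #.### => #  t=1,i=19
  [22] #.##. => .  t=0,i=10
  [21] #.#.# => .  t=3,i=7
  [20] #.#.. => #  t=0,i=4
  [19] #..## => .  t=4,i=8
  [18] #..#. => #  t=1,i=7
  [17] #...# => .  t=0,i=6
  [16] #.... => .  t=0,i=13
  [15] .#### => #  t=0,i=0
  [14] .###. => .  t=2,i=8
  [13] .##.# => .  t=2,i=12
  [12] .##.. => .  t=0,i=11
  [11] .#.## => .  t=0,i=9
  [10] .#.#. => .  t=3,i=8
  [9] .#..# => .  t=5,i=12
  [8] .#... => #  t=0,i=5
  [7] ..### => #  t=0,i=19
  [6] ..##. => .  t=4,i=9
  [5] ..#.# => #  t=0,i=8
  [4] ..#.. => #  t=1,i=8
  [3] ...## => .  t=0,i=18
  [2] ...#. => .  t=0,i=7
  [1] ....# => #  t=0,i=17
  [0] ..... => #  t=0,i=14
  bits 11110100100101001000000110110011 = 4103373235

4103373235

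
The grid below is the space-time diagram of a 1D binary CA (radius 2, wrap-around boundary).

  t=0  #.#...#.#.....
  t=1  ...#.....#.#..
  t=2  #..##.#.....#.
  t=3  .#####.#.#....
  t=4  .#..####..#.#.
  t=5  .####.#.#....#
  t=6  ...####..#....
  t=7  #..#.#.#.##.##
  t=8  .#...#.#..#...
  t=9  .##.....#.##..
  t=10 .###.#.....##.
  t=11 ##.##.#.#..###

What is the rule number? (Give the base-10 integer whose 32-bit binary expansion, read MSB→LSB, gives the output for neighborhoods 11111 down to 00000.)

1730687953

  #####|.  b31=0 t=3,i=3
  ####.|#  b30=1 t=3,i=4
  ###.#|#  b29=1 t=3,i=5
  ###..|.  b28=0 t=4,i=7
  ##.##|.  b27=0 t=7,i=11
  ##.#.|#  b26=1 t=2,i=5
  ##..#|#  b25=1 t=4,i=8
  ##...|#  b24=1 t=9,i=3
  #.###|.  b23=0 t=5,i=1
  #.##.|.  b22=0 t=7,i=9
  #.#.#|#  b21=1 t=3,i=7
  #.#..|.  b20=0 t=0,i=2
  #..##|#  b19=1 t=2,i=2
  #..#.|.  b18=0 t=4,i=0
  #...#|.  b17=0 t=0,i=4
  #....|.  b16=0 t=0,i=10
  .####|.  b15=0 t=3,i=2
  .###.|.  b14=0 t=7,i=13
  .##.#|#  b13=1 t=2,i=4
  .##..|#  b12=1 t=9,i=2
  .#.##|.  b11=0 t=5,i=0
  .#.#.|.  b10=0 t=0,i=1
  .#..#|#  b9=1 t=2,i=1
  .#...|#  b8=1 t=0,i=3
  ..###|#  b7=1 t=3,i=1
  ..##.|#  b6=1 t=2,i=3
  ..#.#|.  b5=0 t=0,i=0
  ..#..|#  b4=1 t=1,i=3
  ...##|.  b3=0 t=3,i=0
  ...#.|.  b2=0 t=0,i=5
  ....#|.  b1=0 t=0,i=12
  .....|#  b0=1 t=0,i=11
  bits 01100111001010000011001111010001 = 1730687953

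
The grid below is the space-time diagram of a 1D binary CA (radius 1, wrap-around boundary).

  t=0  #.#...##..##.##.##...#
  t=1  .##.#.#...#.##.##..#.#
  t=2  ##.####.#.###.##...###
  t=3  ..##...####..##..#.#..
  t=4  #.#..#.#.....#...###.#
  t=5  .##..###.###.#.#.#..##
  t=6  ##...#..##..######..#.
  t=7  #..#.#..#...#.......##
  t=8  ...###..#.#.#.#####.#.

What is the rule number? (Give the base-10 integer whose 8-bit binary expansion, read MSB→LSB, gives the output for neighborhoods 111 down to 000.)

  nb ###: next=.  (t=2,i=0, bit7=0)
  nb ##.: next=.  (t=0,i=0, bit6=0)
  nb #.#: next=#  (t=0,i=1, bit5=1)
  nb #..: next=.  (t=0,i=3, bit4=0)
  nb .##: next=#  (t=0,i=6, bit3=1)
  nb .#.: next=#  (t=0,i=2, bit2=1)
  nb ..#: next=.  (t=0,i=5, bit1=0)
  nb ...: next=#  (t=0,i=4, bit0=1)
  bits 00101101 = 45

45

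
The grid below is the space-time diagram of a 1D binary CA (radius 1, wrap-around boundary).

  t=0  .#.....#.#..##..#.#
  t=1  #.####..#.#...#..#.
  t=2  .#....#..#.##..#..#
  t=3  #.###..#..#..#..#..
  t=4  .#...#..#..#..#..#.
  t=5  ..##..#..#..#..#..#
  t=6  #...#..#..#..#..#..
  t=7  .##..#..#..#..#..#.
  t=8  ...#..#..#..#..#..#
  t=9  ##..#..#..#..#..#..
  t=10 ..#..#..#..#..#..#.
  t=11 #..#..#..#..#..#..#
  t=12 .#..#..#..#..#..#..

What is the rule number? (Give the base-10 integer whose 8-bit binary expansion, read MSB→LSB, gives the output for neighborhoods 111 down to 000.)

  nb ###: next=.  (t=1,i=3, bit7=0)
  nb ##.: next=.  (t=0,i=13, bit6=0)
  nb #.#: next=#  (t=0,i=0, bit5=1)
  nb #..: next=#  (t=0,i=2, bit4=1)
  nb .##: next=.  (t=0,i=12, bit3=0)
  nb .#.: next=.  (t=0,i=1, bit2=0)
  nb ..#: next=.  (t=0,i=6, bit1=0)
  nb ...: next=#  (t=0,i=3, bit0=1)
  bits 00110001 = 49

49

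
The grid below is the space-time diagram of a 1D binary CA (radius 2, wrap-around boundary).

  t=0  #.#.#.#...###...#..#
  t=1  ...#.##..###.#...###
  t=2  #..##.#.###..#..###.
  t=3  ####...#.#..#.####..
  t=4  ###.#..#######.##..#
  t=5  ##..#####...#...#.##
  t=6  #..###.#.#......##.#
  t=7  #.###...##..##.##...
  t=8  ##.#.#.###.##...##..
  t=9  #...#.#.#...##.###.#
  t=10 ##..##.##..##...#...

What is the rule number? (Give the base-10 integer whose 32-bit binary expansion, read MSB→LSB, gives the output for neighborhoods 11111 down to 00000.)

  nb #####: next=.  (t=4,i=9, bit31=0)
  nb ####.: next=#  (t=3,i=2, bit30=1)
  nb ###.#: next=.  (t=1,i=11, bit29=0)
  nb ###..: next=.  (t=0,i=12, bit28=0)
  nb ##.##: next=.  (t=4,i=14, bit27=0)
  nb ##.#.: next=.  (t=0,i=1, bit26=0)
  nb ##..#: next=.  (t=1,i=7, bit25=0)
  nb ##...: next=#  (t=0,i=13, bit24=1)
  nb #.###: next=.  (t=2,i=8, bit23=0)
  nb #.##.: next=.  (t=1,i=5, bit22=0)
  nb #.#.#: next=.  (t=0,i=2, bit21=0)
  nb #.#..: next=#  (t=0,i=6, bit20=1)
  nb #..##: next=#  (t=0,i=18, bit19=1)
  nb #..#.: next=#  (t=2,i=12, bit18=1)
  nb #...#: next=.  (t=0,i=8, bit17=0)
  nb #....: next=.  (t=6,i=11, bit16=0)
  nb .####: next=#  (t=3,i=1, bit15=1)
  nb .###.: next=#  (t=0,i=11, bit14=1)
  nb .##.#: next=.  (t=0,i=0, bit13=0)
  nb .##..: next=#  (t=1,i=6, bit12=1)
  nb .#.##: next=#  (t=1,i=4, bit11=1)
  nb .#.#.: next=#  (t=0,i=3, bit10=1)
  nb .#..#: next=#  (t=0,i=17, bit9=1)
  nb .#...: next=.  (t=0,i=7, bit8=0)
  nb ..###: next=#  (t=0,i=10, bit7=1)
  nb ..##.: next=#  (t=0,i=19, bit6=1)
  nb ..#.#: next=#  (t=1,i=3, bit5=1)
  nb ..#..: next=.  (t=0,i=16, bit4=0)
  nb ...##: next=#  (t=0,i=9, bit3=1)
  nb ...#.: next=.  (t=0,i=15, bit2=0)
  nb ....#: next=.  (t=6,i=14, bit1=0)
  nb .....: next=#  (t=6,i=12, bit0=1)
  bits 01000001000111001101111011101001 = 1092411113

1092411113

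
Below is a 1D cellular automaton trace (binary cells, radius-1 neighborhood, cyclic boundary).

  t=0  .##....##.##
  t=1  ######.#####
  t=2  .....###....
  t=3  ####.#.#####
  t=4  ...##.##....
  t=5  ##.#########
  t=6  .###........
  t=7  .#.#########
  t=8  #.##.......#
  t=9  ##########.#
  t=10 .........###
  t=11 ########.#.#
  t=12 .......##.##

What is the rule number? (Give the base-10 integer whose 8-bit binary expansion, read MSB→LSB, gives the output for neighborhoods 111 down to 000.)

121

  ### -> .   bit 7 = 0  t=1,i=0
  ##. -> #   bit 6 = 1  t=0,i=2
  #.# -> #   bit 5 = 1  t=0,i=0
  #.. -> #   bit 4 = 1  t=0,i=3
  .## -> #   bit 3 = 1  t=0,i=1
  .#. -> .   bit 2 = 0  t=3,i=5
  ..# -> .   bit 1 = 0  t=0,i=6
  ... -> #   bit 0 = 1  t=0,i=4
  bits 01111001 = 121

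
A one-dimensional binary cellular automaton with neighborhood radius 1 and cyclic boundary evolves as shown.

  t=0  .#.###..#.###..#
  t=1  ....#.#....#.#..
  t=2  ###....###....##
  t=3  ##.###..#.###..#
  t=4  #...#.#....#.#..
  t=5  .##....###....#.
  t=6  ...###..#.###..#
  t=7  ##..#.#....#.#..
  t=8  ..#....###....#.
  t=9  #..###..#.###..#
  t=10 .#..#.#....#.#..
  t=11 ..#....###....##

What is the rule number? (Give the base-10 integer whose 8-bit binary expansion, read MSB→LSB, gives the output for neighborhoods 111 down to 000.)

145

  ###|#  b7=1 t=0,i=4
  ##.|.  b6=0 t=0,i=5
  #.#|.  b5=0 t=0,i=0
  #..|#  b4=1 t=0,i=6
  .##|.  b3=0 t=0,i=3
  .#.|.  b2=0 t=0,i=1
  ..#|.  b1=0 t=0,i=7
  ...|#  b0=1 t=1,i=0
  bits 10010001 = 145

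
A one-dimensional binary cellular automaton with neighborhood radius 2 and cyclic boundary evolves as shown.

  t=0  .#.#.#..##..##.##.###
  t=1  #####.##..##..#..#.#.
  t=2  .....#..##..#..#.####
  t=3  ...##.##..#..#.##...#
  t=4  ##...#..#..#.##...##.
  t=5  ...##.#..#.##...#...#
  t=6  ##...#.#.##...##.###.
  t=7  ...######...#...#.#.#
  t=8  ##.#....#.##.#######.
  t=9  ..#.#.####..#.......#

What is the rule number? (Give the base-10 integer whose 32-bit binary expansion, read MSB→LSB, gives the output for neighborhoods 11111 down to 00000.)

506089382

  ##### -> .   bit 31 = 0  t=1,i=2
  ####. -> .   bit 30 = 0  t=1,i=3
  ###.# -> .   bit 29 = 0  t=0,i=20
  ###.. -> #   bit 28 = 1  t=2,i=20
  ##.## -> #   bit 27 = 1  t=0,i=14
  ##.#. -> #   bit 26 = 1  t=0,i=0
  ##..# -> #   bit 25 = 1  t=0,i=10
  ##... -> .   bit 24 = 0  t=2,i=0
  #.### -> .   bit 23 = 0  t=0,i=18
  #.##. -> .   bit 22 = 0  t=0,i=15
  #.#.# -> #   bit 21 = 1  t=0,i=1
  #.#.. -> .   bit 20 = 0  t=0,i=5
  #..## -> #   bit 19 = 1  t=0,i=7
  #..#. -> .   bit 18 = 0  t=1,i=13
  #...# -> #   bit 17 = 1  t=3,i=1
  #.... -> .   bit 16 = 0  t=2,i=1
  .#### -> .   bit 15 = 0  t=1,i=1
  .###. -> #   bit 14 = 1  t=0,i=19
  .##.# -> .   bit 13 = 0  t=0,i=13
  .##.. -> .   bit 12 = 0  t=0,i=9
  .#.## -> #   bit 11 = 1  t=1,i=20
  .#.#. -> #   bit 10 = 1  t=0,i=2
  .#..# -> #   bit 9 = 1  t=0,i=6
  .#... -> #   bit 8 = 1  t=3,i=0
  ..### -> #   bit 7 = 1  t=7,i=3
  ..##. -> .   bit 6 = 0  t=0,i=8
  ..#.# -> #   bit 5 = 1  t=1,i=17
  ..#.. -> .   bit 4 = 0  t=1,i=14
  ...## -> .   bit 3 = 0  t=3,i=2
  ...#. -> #   bit 2 = 1  t=2,i=4
  ....# -> #   bit 1 = 1  t=2,i=3
  ..... -> .   bit 0 = 0  t=2,i=2
  bits 00011110001010100100111110100110 = 506089382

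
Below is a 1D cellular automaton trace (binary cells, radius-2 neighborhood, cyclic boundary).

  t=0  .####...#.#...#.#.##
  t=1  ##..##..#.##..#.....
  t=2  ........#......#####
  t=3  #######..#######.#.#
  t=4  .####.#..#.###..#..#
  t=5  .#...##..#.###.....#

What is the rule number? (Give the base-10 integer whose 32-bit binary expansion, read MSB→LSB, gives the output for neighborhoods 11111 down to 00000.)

  ##### -> #   bit 31 = 1  t=2,i=17
  ####. -> .   bit 30 = 0  t=0,i=3
  ###.# -> .   bit 29 = 0  t=3,i=15
  ###.. -> #   bit 28 = 1  t=0,i=4
  ##.## -> #   bit 27 = 1  t=0,i=0
  ##.#. -> #   bit 26 = 1  t=3,i=16
  ##..# -> .   bit 25 = 0  t=1,i=2
  ##... -> #   bit 24 = 1  t=0,i=5
  #.### -> #   bit 23 = 1  t=0,i=1
  #.##. -> .   bit 22 = 0  t=0,i=18
  #.#.# -> .   bit 21 = 0  t=0,i=16
  #.#.. -> #   bit 20 = 1  t=0,i=10
  #..## -> .   bit 19 = 0  t=1,i=3
  #..#. -> .   bit 18 = 0  t=1,i=7
  #...# -> .   bit 17 = 0  t=0,i=6
  #.... -> #   bit 16 = 1  t=1,i=16
  .#### -> .   bit 15 = 0  t=0,i=2
  .###. -> #   bit 14 = 1  t=4,i=12
  .##.# -> .   bit 13 = 0  t=0,i=19
  .##.. -> .   bit 12 = 0  t=1,i=1
  .#.## -> .   bit 11 = 0  t=0,i=17
  .#.#. -> .   bit 10 = 0  t=0,i=9
  .#..# -> .   bit 9 = 0  t=4,i=7
  .#... -> #   bit 8 = 1  t=0,i=11
  ..### -> #   bit 7 = 1  t=2,i=15
  ..##. -> .   bit 6 = 0  t=1,i=0
  ..#.# -> #   bit 5 = 1  t=0,i=8
  ..#.. -> .   bit 4 = 0  t=1,i=14
  ...## -> #   bit 3 = 1  t=1,i=19
  ...#. -> .   bit 2 = 0  t=0,i=7
  ....# -> #   bit 1 = 1  t=1,i=18
  ..... -> #   bit 0 = 1  t=1,i=17
  bits 10011101100100010100000110101011 = 2643542443

2643542443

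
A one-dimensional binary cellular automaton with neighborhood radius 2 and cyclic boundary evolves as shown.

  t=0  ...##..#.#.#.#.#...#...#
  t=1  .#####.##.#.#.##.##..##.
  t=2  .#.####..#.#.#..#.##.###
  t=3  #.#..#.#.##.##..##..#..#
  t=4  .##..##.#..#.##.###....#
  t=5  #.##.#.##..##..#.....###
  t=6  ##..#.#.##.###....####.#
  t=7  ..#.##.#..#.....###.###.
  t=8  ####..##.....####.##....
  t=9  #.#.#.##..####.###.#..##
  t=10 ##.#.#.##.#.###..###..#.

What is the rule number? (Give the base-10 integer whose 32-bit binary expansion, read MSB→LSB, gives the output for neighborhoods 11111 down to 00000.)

  ##### -> #   bit 31 = 1  t=1,i=3
  ####. -> #   bit 30 = 1  t=1,i=4
  ###.# -> #   bit 29 = 1  t=1,i=5
  ###.. -> .   bit 28 = 0  t=2,i=6
  ##.## -> #   bit 27 = 1  t=1,i=6
  ##.#. -> #   bit 26 = 1  t=1,i=9
  ##..# -> #   bit 25 = 1  t=0,i=5
  ##... -> .   bit 24 = 0  t=4,i=19
  #.### -> .   bit 23 = 0  t=2,i=3
  #.##. -> .   bit 22 = 0  t=1,i=7
  #.#.# -> .   bit 21 = 0  t=0,i=9
  #.#.. -> #   bit 20 = 1  t=0,i=15
  #..## -> .   bit 19 = 0  t=1,i=0
  #..#. -> .   bit 18 = 0  t=0,i=6
  #...# -> #   bit 17 = 1  t=0,i=1
  #.... -> .   bit 16 = 0  t=4,i=20
  .#### -> .   bit 15 = 0  t=1,i=2
  .###. -> .   bit 14 = 0  t=2,i=22
  .##.# -> .   bit 13 = 0  t=1,i=8
  .##.. -> #   bit 12 = 1  t=0,i=4
  .#.## -> #   bit 11 = 1  t=1,i=13
  .#.#. -> #   bit 10 = 1  t=0,i=8
  .#..# -> .   bit 9 = 0  t=2,i=14
  .#... -> .   bit 8 = 0  t=0,i=0
  ..### -> #   bit 7 = 1  t=1,i=1
  ..##. -> #   bit 6 = 1  t=0,i=3
  ..#.# -> #   bit 5 = 1  t=0,i=7
  ..#.. -> .   bit 4 = 0  t=0,i=19
  ...## -> #   bit 3 = 1  t=0,i=2
  ...#. -> #   bit 2 = 1  t=0,i=18
  ....# -> #   bit 1 = 1  t=4,i=21
  ..... -> #   bit 0 = 1  t=5,i=18
  bits 11101110000100100001110011101111 = 3994164463

3994164463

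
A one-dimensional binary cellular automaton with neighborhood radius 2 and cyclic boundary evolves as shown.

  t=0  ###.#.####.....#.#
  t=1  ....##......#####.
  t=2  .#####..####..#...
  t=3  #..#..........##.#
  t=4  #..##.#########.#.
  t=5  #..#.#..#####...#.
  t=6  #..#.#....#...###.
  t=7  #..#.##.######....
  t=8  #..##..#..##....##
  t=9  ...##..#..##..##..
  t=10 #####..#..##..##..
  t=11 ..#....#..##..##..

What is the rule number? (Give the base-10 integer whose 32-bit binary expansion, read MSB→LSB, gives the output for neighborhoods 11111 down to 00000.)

2284984703

  [31] ##### => #  t=1,i=14
  [30] ####. => .  t=0,i=1
  [29] ###.# => .  t=0,i=2
  [28] ###.. => .  t=0,i=9
  [27] ##.## => #  t=3,i=16
  [26] ##.#. => .  t=0,i=3
  [25] ##..# => .  t=2,i=6
  [24] ##... => .  t=0,i=10
  [23] #.### => .  t=0,i=6
  [22] #.##. => .  t=3,i=17
  [21] #.#.# => #  t=0,i=4
  [20] #.#.. => #  t=4,i=0
  [19] #..## => .  t=2,i=7
  [18] #..#. => .  t=2,i=13
  [17] #...# => #  t=5,i=14
  [16] #.... => .  t=0,i=11
  [15] .#### => .  t=0,i=0
  [14] .###. => .  t=6,i=15
  [13] .##.# => .  t=3,i=15
  [12] .##.. => #  t=1,i=5
  [11] .#.## => #  t=0,i=5
  [10] .#.#. => .  t=4,i=17
  [9] .#..# => .  t=4,i=1
  [8] .#... => #  t=2,i=15
  [7] ..### => .  t=1,i=12
  [6] ..##. => #  t=1,i=4
  [5] ..#.# => #  t=0,i=15
  [4] ..#.. => #  t=2,i=14
  [3] ...## => #  t=1,i=3
  [2] ...#. => #  t=0,i=14
  [1] ....# => #  t=0,i=13
  [0] ..... => #  t=0,i=12
  bits 10001000001100100001100101111111 = 2284984703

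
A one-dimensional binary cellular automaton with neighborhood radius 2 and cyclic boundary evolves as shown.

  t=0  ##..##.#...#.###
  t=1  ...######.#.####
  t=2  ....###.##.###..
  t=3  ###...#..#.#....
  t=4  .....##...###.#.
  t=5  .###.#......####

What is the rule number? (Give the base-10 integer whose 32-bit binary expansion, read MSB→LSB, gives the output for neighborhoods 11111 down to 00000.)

  [31] ##### => #  t=0,i=15
  [30] ####. => .  t=0,i=0
  [29] ###.# => #  t=1,i=8
  [28] ###.. => .  t=0,i=1
  [27] ##.## => .  t=2,i=7
  [26] ##.#. => #  t=0,i=6
  [25] ##..# => .  t=0,i=2
  [24] ##... => .  t=1,i=0
  [23] #.### => #  t=0,i=13
  [22] #.##. => .  t=2,i=8
  [21] #.#.# => .  t=1,i=10
  [20] #.#.. => #  t=0,i=7
  [19] #..## => #  t=0,i=3
  [18] #..#. => .  t=3,i=8
  [17] #...# => .  t=0,i=9
  [16] #.... => .  t=2,i=15
  [15] .#### => #  t=0,i=14
  [14] .###. => .  t=2,i=5
  [13] .##.# => #  t=0,i=5
  [12] .##.. => .  t=4,i=6
  [11] .#.## => #  t=0,i=12
  [10] .#.#. => #  t=3,i=10
  [9] .#..# => .  t=3,i=7
  [8] .#... => #  t=0,i=8
  [7] ..### => .  t=1,i=3
  [6] ..##. => #  t=0,i=4
  [5] ..#.# => .  t=0,i=11
  [4] ..#.. => #  t=3,i=6
  [3] ...## => .  t=1,i=2
  [2] ...#. => #  t=0,i=10
  [1] ....# => #  t=2,i=2
  [0] ..... => #  t=2,i=0
  bits 10100100100110001010110101010111 = 2761469271

2761469271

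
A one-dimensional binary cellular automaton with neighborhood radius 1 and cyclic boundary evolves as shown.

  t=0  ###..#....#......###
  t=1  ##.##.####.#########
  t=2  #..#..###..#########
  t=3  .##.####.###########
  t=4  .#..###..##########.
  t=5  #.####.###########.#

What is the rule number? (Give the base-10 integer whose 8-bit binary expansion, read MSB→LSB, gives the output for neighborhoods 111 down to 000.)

  ###|#  b7=1 t=0,i=0
  ##.|.  b6=0 t=0,i=2
  #.#|.  b5=0 t=1,i=2
  #..|#  b4=1 t=0,i=3
  .##|#  b3=1 t=0,i=17
  .#.|.  b2=0 t=0,i=5
  ..#|#  b1=1 t=0,i=4
  ...|#  b0=1 t=0,i=7
  bits 10011011 = 155

155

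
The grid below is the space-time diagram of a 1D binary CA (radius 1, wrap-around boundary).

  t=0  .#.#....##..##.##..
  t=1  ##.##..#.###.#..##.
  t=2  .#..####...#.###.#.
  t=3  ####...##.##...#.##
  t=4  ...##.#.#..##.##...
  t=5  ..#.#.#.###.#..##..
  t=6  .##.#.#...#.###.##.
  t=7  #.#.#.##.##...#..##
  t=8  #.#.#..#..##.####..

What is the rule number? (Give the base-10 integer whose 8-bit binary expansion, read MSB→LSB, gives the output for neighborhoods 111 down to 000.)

86

  nb ###: next=.  (t=1,i=10, bit7=0)
  nb ##.: next=#  (t=0,i=9, bit6=1)
  nb #.#: next=.  (t=0,i=2, bit5=0)
  nb #..: next=#  (t=0,i=4, bit4=1)
  nb .##: next=.  (t=0,i=8, bit3=0)
  nb .#.: next=#  (t=0,i=1, bit2=1)
  nb ..#: next=#  (t=0,i=0, bit1=1)
  nb ...: next=.  (t=0,i=5, bit0=0)
  bits 01010110 = 86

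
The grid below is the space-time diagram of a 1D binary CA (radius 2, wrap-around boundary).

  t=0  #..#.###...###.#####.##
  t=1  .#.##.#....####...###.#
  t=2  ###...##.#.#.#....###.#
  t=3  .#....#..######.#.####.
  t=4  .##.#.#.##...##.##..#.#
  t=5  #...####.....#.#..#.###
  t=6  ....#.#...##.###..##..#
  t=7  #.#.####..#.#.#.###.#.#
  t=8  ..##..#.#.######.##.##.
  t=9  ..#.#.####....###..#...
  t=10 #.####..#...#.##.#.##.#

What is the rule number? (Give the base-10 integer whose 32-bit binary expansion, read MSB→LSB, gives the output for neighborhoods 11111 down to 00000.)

  nb #####: next=.  (t=0,i=17, bit31=0)
  nb ####.: next=#  (t=0,i=18, bit30=1)
  nb ###.#: next=#  (t=0,i=13, bit29=1)
  nb ###..: next=.  (t=0,i=0, bit28=0)
  nb ##.##: next=#  (t=0,i=14, bit27=1)
  nb ##.#.: next=.  (t=1,i=5, bit26=0)
  nb ##..#: next=#  (t=0,i=1, bit25=1)
  nb ##...: next=.  (t=0,i=8, bit24=0)
  nb #.###: next=.  (t=0,i=5, bit23=0)
  nb #.##.: next=.  (t=1,i=3, bit22=0)
  nb #.#.#: next=#  (t=1,i=1, bit21=1)
  nb #.#..: next=#  (t=1,i=6, bit20=1)
  nb #..##: next=#  (t=3,i=8, bit19=1)
  nb #..#.: next=.  (t=0,i=2, bit18=0)
  nb #...#: next=.  (t=0,i=9, bit17=0)
  nb #....: next=.  (t=1,i=8, bit16=0)
  nb .####: next=.  (t=0,i=16, bit15=0)
  nb .###.: next=#  (t=0,i=6, bit14=1)
  nb .##.#: next=.  (t=1,i=4, bit13=0)
  nb .##..: next=.  (t=4,i=9, bit12=0)
  nb .#.##: next=#  (t=0,i=4, bit11=1)
  nb .#.#.: next=#  (t=1,i=0, bit10=1)
  nb .#..#: next=.  (t=3,i=7, bit9=0)
  nb .#...: next=#  (t=1,i=7, bit8=1)
  nb ..###: next=#  (t=0,i=11, bit7=1)
  nb ..##.: next=#  (t=2,i=6, bit6=1)
  nb ..#.#: next=#  (t=0,i=3, bit5=1)
  nb ..#..: next=#  (t=3,i=1, bit4=1)
  nb ...##: next=.  (t=0,i=10, bit3=0)
  nb ...#.: next=.  (t=3,i=5, bit2=0)
  nb ....#: next=#  (t=1,i=9, bit1=1)
  nb .....: next=#  (t=5,i=10, bit0=1)
  bits 01101010001110000100110111110011 = 1782074867

1782074867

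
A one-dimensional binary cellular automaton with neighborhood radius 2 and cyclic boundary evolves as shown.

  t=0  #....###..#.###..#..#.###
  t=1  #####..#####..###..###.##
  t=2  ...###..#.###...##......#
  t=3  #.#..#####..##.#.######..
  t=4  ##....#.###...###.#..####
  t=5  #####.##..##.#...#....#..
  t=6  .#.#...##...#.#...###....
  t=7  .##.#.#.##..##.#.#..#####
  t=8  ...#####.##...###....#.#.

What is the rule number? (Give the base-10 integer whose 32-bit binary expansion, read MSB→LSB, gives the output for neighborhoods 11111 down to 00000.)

  nb #####: next=.  (t=1,i=0, bit31=0)
  nb ####.: next=#  (t=0,i=24, bit30=1)
  nb ###.#: next=.  (t=1,i=21, bit29=0)
  nb ###..: next=#  (t=0,i=0, bit28=1)
  nb ##.##: next=.  (t=1,i=22, bit27=0)
  nb ##.#.: next=#  (t=3,i=14, bit26=1)
  nb ##..#: next=#  (t=0,i=8, bit25=1)
  nb ##...: next=#  (t=0,i=1, bit24=1)
  nb #.###: next=.  (t=0,i=12, bit23=0)
  nb #.##.: next=.  (t=5,i=6, bit22=0)
  nb #.#.#: next=#  (t=3,i=15, bit21=1)
  nb #.#..: next=.  (t=3,i=2, bit20=0)
  nb #..##: next=.  (t=1,i=6, bit19=0)
  nb #..#.: next=#  (t=0,i=9, bit18=1)
  nb #...#: next=.  (t=2,i=1, bit17=0)
  nb #....: next=#  (t=0,i=2, bit16=1)
  nb .####: next=#  (t=0,i=23, bit15=1)
  nb .###.: next=.  (t=0,i=6, bit14=0)
  nb .##.#: next=.  (t=3,i=13, bit13=0)
  nb .##..: next=#  (t=2,i=17, bit12=1)
  nb .#.##: next=#  (t=0,i=11, bit11=1)
  nb .#.#.: next=#  (t=3,i=1, bit10=1)
  nb .#..#: next=.  (t=0,i=18, bit9=0)
  nb .#...: next=#  (t=2,i=0, bit8=1)
  nb ..###: next=.  (t=0,i=5, bit7=0)
  nb ..##.: next=.  (t=2,i=16, bit6=0)
  nb ..#.#: next=#  (t=0,i=10, bit5=1)
  nb ..#..: next=.  (t=0,i=17, bit4=0)
  nb ...##: next=#  (t=0,i=4, bit3=1)
  nb ...#.: next=.  (t=2,i=23, bit2=0)
  nb ....#: next=#  (t=0,i=3, bit1=1)
  nb .....: next=#  (t=2,i=20, bit0=1)
  bits 01010111001001011001110100101011 = 1462082859

1462082859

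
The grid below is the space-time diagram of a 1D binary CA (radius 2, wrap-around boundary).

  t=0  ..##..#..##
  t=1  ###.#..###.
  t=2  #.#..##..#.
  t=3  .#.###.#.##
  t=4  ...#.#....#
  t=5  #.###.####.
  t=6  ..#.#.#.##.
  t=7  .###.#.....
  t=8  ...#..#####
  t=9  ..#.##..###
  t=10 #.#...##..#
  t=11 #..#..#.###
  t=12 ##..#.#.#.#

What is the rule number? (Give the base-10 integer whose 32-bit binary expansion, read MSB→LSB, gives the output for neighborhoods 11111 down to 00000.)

4069074791

  [31] ##### => #  t=8,i=8
  [30] ####. => #  t=5,i=8
  [29] ###.# => #  t=1,i=2
  [28] ###.. => #  t=8,i=10
  [27] ##.## => .  t=1,i=10
  [26] ##.#. => .  t=1,i=3
  [25] ##..# => #  t=0,i=0
  [24] ##... => .  t=6,i=10
  [23] #.### => #  t=1,i=0
  [22] #.##. => .  t=3,i=9
  [21] #.#.# => .  t=2,i=0
  [20] #.#.. => .  t=1,i=4
  [19] #..## => #  t=0,i=1
  [18] #..#. => .  t=0,i=5
  [17] #...# => .  t=4,i=1
  [16] #.... => #  t=4,i=7
  [15] .#### => .  t=5,i=7
  [14] .###. => .  t=1,i=1
  [13] .##.# => #  t=3,i=10
  [12] .##.. => .  t=0,i=3
  [11] .#.## => .  t=3,i=2
  [10] .#.#. => #  t=2,i=1
  [9] .#..# => #  t=0,i=7
  [8] .#... => #  t=4,i=0
  [7] ..### => .  t=1,i=7
  [6] ..##. => #  t=0,i=2
  [5] ..#.# => #  t=2,i=9
  [4] ..#.. => .  t=0,i=6
  [3] ...## => .  t=7,i=0
  [2] ...#. => #  t=4,i=2
  [1] ....# => #  t=4,i=8
  [0] ..... => #  t=7,i=8
  bits 11110010100010010010011101100111 = 4069074791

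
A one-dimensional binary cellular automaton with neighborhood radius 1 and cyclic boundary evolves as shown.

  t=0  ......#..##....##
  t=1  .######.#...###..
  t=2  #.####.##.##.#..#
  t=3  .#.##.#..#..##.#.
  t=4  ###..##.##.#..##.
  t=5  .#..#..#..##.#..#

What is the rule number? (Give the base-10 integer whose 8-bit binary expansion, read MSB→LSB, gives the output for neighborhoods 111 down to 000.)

167

  nb ###: next=#  (t=1,i=2, bit7=1)
  nb ##.: next=.  (t=0,i=10, bit6=0)
  nb #.#: next=#  (t=1,i=7, bit5=1)
  nb #..: next=.  (t=0,i=0, bit4=0)
  nb .##: next=.  (t=0,i=9, bit3=0)
  nb .#.: next=#  (t=0,i=6, bit2=1)
  nb ..#: next=#  (t=0,i=5, bit1=1)
  nb ...: next=#  (t=0,i=1, bit0=1)
  bits 10100111 = 167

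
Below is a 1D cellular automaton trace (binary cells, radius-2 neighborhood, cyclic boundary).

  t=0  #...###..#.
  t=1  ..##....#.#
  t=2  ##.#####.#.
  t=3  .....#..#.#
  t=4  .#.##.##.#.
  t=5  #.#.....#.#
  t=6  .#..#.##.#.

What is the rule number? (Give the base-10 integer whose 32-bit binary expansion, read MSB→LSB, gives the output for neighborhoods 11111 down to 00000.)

2232360462

  #####|#  b31=1 t=2,i=5
  ####.|.  b30=0 t=2,i=6
  ###.#|.  b29=0 t=2,i=7
  ###..|.  b28=0 t=0,i=6
  ##.##|.  b27=0 t=2,i=2
  ##.#.|#  b26=1 t=2,i=8
  ##..#|.  b25=0 t=0,i=7
  ##...|#  b24=1 t=1,i=4
  #.###|.  b23=0 t=2,i=3
  #.##.|.  b22=0 t=2,i=0
  #.#.#|.  b21=0 t=2,i=9
  #.#..|.  b20=0 t=0,i=0
  #..##|#  b19=1 t=1,i=1
  #..#.|#  b18=1 t=0,i=8
  #...#|#  b17=1 t=0,i=2
  #....|#  b16=1 t=1,i=5
  .####|.  b15=0 t=2,i=4
  .###.|.  b14=0 t=0,i=5
  .##.#|.  b13=0 t=2,i=1
  .##..|#  b12=1 t=1,i=3
  .#.##|#  b11=1 t=2,i=10
  .#.#.|#  b10=1 t=0,i=10
  .#..#|#  b9=1 t=1,i=0
  .#...|.  b8=0 t=0,i=1
  ..###|.  b7=0 t=0,i=4
  ..##.|.  b6=0 t=1,i=2
  ..#.#|.  b5=0 t=0,i=9
  ..#..|.  b4=0 t=3,i=5
  ...##|#  b3=1 t=0,i=3
  ...#.|#  b2=1 t=1,i=7
  ....#|#  b1=1 t=1,i=6
  .....|.  b0=0 t=3,i=2
  bits 10000101000011110001111000001110 = 2232360462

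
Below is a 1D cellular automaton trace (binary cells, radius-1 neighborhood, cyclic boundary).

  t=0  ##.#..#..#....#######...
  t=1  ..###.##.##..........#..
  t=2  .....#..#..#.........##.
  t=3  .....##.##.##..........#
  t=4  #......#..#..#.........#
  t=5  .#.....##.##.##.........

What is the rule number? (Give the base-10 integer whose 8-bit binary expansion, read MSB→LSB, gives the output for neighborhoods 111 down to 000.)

  ###|.  b7=0 t=0,i=15
  ##.|.  b6=0 t=0,i=1
  #.#|#  b5=1 t=0,i=2
  #..|#  b4=1 t=0,i=4
  .##|.  b3=0 t=0,i=0
  .#.|#  b2=1 t=0,i=3
  ..#|.  b1=0 t=0,i=5
  ...|.  b0=0 t=0,i=11
  bits 00110100 = 52

52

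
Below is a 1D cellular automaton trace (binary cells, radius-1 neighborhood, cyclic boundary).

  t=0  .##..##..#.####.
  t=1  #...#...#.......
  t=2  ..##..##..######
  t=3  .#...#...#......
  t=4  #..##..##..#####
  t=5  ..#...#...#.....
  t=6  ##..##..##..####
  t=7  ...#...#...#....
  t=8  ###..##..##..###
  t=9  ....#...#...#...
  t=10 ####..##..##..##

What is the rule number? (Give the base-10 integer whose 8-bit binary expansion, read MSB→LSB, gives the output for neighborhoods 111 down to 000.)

  ### -> .   bit 7 = 0  t=0,i=12
  ##. -> .   bit 6 = 0  t=0,i=2
  #.# -> .   bit 5 = 0  t=0,i=10
  #.. -> .   bit 4 = 0  t=0,i=3
  .## -> .   bit 3 = 0  t=0,i=1
  .#. -> .   bit 2 = 0  t=0,i=9
  ..# -> #   bit 1 = 1  t=0,i=0
  ... -> #   bit 0 = 1  t=1,i=2
  bits 00000011 = 3

3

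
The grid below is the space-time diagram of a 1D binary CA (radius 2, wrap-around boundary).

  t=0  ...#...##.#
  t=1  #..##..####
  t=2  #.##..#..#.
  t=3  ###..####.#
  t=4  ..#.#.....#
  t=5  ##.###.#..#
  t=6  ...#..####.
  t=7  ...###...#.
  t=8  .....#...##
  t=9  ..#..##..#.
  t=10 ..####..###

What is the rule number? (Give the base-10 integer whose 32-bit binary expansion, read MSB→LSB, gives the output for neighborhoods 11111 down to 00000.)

2499555153

  nb #####: next=#  (t=1,i=9, bit31=1)
  nb ####.: next=.  (t=1,i=10, bit30=0)
  nb ###.#: next=.  (t=3,i=8, bit29=0)
  nb ###..: next=#  (t=1,i=0, bit28=1)
  nb ##.##: next=.  (t=3,i=9, bit27=0)
  nb ##.#.: next=#  (t=0,i=9, bit26=1)
  nb ##..#: next=.  (t=1,i=1, bit25=0)
  nb ##...: next=.  (t=6,i=10, bit24=0)
  nb #.###: next=#  (t=3,i=10, bit23=1)
  nb #.##.: next=#  (t=2,i=2, bit22=1)
  nb #.#.#: next=#  (t=2,i=0, bit21=1)
  nb #.#..: next=#  (t=0,i=10, bit20=1)
  nb #..##: next=#  (t=1,i=2, bit19=1)
  nb #..#.: next=#  (t=2,i=5, bit18=1)
  nb #...#: next=.  (t=0,i=1, bit17=0)
  nb #....: next=.  (t=4,i=6, bit16=0)
  nb .####: next=.  (t=1,i=8, bit15=0)
  nb .###.: next=.  (t=5,i=0, bit14=0)
  nb .##.#: next=#  (t=0,i=8, bit13=1)
  nb .##..: next=.  (t=1,i=4, bit12=0)
  nb .#.##: next=#  (t=2,i=1, bit11=1)
  nb .#.#.: next=#  (t=2,i=10, bit10=1)
  nb .#..#: next=#  (t=2,i=7, bit9=1)
  nb .#...: next=#  (t=0,i=0, bit8=1)
  nb ..###: next=.  (t=1,i=7, bit7=0)
  nb ..##.: next=#  (t=0,i=7, bit6=1)
  nb ..#.#: next=.  (t=2,i=9, bit5=0)
  nb ..#..: next=#  (t=0,i=3, bit4=1)
  nb ...##: next=.  (t=0,i=6, bit3=0)
  nb ...#.: next=.  (t=0,i=2, bit2=0)
  nb ....#: next=.  (t=4,i=8, bit1=0)
  nb .....: next=#  (t=4,i=7, bit0=1)
  bits 10010100111111000010111101010001 = 2499555153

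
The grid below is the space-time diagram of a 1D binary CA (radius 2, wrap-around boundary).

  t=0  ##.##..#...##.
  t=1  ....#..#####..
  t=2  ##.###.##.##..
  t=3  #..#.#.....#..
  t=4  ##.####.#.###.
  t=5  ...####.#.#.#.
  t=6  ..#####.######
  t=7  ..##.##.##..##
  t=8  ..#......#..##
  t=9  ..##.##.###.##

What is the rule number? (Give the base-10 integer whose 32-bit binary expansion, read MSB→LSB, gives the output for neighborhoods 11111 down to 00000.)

1890752509

  nb #####: next=.  (t=1,i=9, bit31=0)
  nb ####.: next=#  (t=1,i=10, bit30=1)
  nb ###.#: next=#  (t=2,i=5, bit29=1)
  nb ###..: next=#  (t=1,i=11, bit28=1)
  nb ##.##: next=.  (t=0,i=2, bit27=0)
  nb ##.#.: next=.  (t=4,i=7, bit26=0)
  nb ##..#: next=.  (t=0,i=5, bit25=0)
  nb ##...: next=.  (t=1,i=12, bit24=0)
  nb #.###: next=#  (t=2,i=3, bit23=1)
  nb #.##.: next=.  (t=0,i=0, bit22=0)
  nb #.#.#: next=#  (t=4,i=8, bit21=1)
  nb #.#..: next=#  (t=3,i=5, bit20=1)
  nb #..##: next=.  (t=1,i=6, bit19=0)
  nb #..#.: next=.  (t=0,i=6, bit18=0)
  nb #...#: next=#  (t=0,i=9, bit17=1)
  nb #....: next=.  (t=1,i=13, bit16=0)
  nb .####: next=#  (t=1,i=8, bit15=1)
  nb .###.: next=.  (t=2,i=4, bit14=0)
  nb .##.#: next=.  (t=0,i=1, bit13=0)
  nb .##..: next=#  (t=0,i=4, bit12=1)
  nb .#.##: next=.  (t=4,i=9, bit11=0)
  nb .#.#.: next=#  (t=3,i=4, bit10=1)
  nb .#..#: next=#  (t=1,i=5, bit9=1)
  nb .#...: next=#  (t=0,i=8, bit8=1)
  nb ..###: next=#  (t=1,i=7, bit7=1)
  nb ..##.: next=#  (t=0,i=11, bit6=1)
  nb ..#.#: next=#  (t=3,i=3, bit5=1)
  nb ..#..: next=#  (t=0,i=7, bit4=1)
  nb ...##: next=#  (t=0,i=10, bit3=1)
  nb ...#.: next=#  (t=1,i=3, bit2=1)
  nb ....#: next=.  (t=1,i=2, bit1=0)
  nb .....: next=#  (t=1,i=0, bit0=1)
  bits 01110000101100101001011111111101 = 1890752509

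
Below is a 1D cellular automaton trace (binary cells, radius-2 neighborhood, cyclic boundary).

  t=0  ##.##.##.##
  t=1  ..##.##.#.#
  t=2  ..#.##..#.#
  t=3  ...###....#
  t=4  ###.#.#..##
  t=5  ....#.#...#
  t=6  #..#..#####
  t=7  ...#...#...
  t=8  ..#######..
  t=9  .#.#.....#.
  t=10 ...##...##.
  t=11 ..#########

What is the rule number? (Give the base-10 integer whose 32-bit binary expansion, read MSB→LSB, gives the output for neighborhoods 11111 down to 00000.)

158521692

  nb #####: next=.  (t=4,i=0, bit31=0)
  nb ####.: next=.  (t=0,i=0, bit30=0)
  nb ###.#: next=.  (t=0,i=1, bit29=0)
  nb ###..: next=.  (t=3,i=5, bit28=0)
  nb ##.##: next=#  (t=0,i=2, bit27=1)
  nb ##.#.: next=.  (t=1,i=7, bit26=0)
  nb ##..#: next=.  (t=2,i=6, bit25=0)
  nb ##...: next=#  (t=3,i=6, bit24=1)
  nb #.###: next=.  (t=0,i=9, bit23=0)
  nb #.##.: next=#  (t=0,i=3, bit22=1)
  nb #.#.#: next=#  (t=1,i=8, bit21=1)
  nb #.#..: next=#  (t=1,i=10, bit20=1)
  nb #..##: next=.  (t=1,i=1, bit19=0)
  nb #..#.: next=.  (t=2,i=1, bit18=0)
  nb #...#: next=#  (t=3,i=1, bit17=1)
  nb #....: next=.  (t=3,i=7, bit16=0)
  nb .####: next=#  (t=0,i=10, bit15=1)
  nb .###.: next=#  (t=3,i=4, bit14=1)
  nb .##.#: next=.  (t=0,i=4, bit13=0)
  nb .##..: next=#  (t=2,i=5, bit12=1)
  nb .#.##: next=#  (t=2,i=3, bit11=1)
  nb .#.#.: next=.  (t=1,i=9, bit10=0)
  nb .#..#: next=.  (t=1,i=0, bit9=0)
  nb .#...: next=#  (t=3,i=0, bit8=1)
  nb ..###: next=.  (t=3,i=3, bit7=0)
  nb ..##.: next=#  (t=1,i=2, bit6=1)
  nb ..#.#: next=.  (t=2,i=2, bit5=0)
  nb ..#..: next=#  (t=3,i=10, bit4=1)
  nb ...##: next=#  (t=3,i=2, bit3=1)
  nb ...#.: next=#  (t=3,i=9, bit2=1)
  nb ....#: next=.  (t=3,i=8, bit1=0)
  nb .....: next=.  (t=7,i=0, bit0=0)
  bits 00001001011100101101100101011100 = 158521692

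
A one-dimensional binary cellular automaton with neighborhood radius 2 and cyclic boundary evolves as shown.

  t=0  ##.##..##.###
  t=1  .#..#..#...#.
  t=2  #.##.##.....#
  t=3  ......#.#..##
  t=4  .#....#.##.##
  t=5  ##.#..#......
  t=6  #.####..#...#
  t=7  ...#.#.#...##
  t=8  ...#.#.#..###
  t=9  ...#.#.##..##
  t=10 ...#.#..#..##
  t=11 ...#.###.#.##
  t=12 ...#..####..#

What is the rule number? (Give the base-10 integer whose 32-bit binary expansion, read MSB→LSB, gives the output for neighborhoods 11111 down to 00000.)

875942504

  [31] ##### => .  t=0,i=12
  [30] ####. => .  t=0,i=0
  [29] ###.# => #  t=0,i=1
  [28] ###.. => #  t=6,i=5
  [27] ##.## => .  t=0,i=2
  [26] ##.#. => #  t=4,i=0
  [25] ##..# => .  t=0,i=5
  [24] ##... => .  t=2,i=7
  [23] #.### => .  t=0,i=10
  [22] #.##. => .  t=0,i=3
  [21] #.#.# => #  t=7,i=5
  [20] #.#.. => #  t=3,i=8
  [19] #..## => .  t=0,i=6
  [18] #..#. => #  t=1,i=0
  [17] #...# => .  t=1,i=9
  [16] #.... => #  t=2,i=8
  [15] .#### => #  t=0,i=11
  [14] .###. => #  t=8,i=11
  [13] .##.# => .  t=0,i=8
  [12] .##.. => #  t=0,i=4
  [11] .#.## => .  t=4,i=7
  [10] .#.#. => .  t=3,i=7
  [9] .#..# => #  t=1,i=2
  [8] .#... => .  t=1,i=8
  [7] ..### => .  t=8,i=10
  [6] ..##. => #  t=0,i=7
  [5] ..#.# => #  t=3,i=6
  [4] ..#.. => .  t=1,i=1
  [3] ...## => #  t=2,i=11
  [2] ...#. => .  t=1,i=10
  [1] ....# => .  t=2,i=10
  [0] ..... => .  t=2,i=9
  bits 00110100001101011101001001101000 = 875942504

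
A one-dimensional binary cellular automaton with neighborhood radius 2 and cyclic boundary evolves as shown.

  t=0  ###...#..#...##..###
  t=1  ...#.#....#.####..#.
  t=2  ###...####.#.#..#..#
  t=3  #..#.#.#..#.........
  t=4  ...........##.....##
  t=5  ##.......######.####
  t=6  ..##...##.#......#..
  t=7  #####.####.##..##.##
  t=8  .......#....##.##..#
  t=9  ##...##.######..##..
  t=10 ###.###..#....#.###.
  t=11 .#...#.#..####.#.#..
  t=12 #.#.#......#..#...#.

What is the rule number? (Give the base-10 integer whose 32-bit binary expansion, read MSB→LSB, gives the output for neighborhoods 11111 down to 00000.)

  nb #####: next=.  (t=0,i=0, bit31=0)
  nb ####.: next=.  (t=0,i=1, bit30=0)
  nb ###.#: next=.  (t=2,i=9, bit29=0)
  nb ###..: next=.  (t=0,i=2, bit28=0)
  nb ##.##: next=.  (t=5,i=15, bit27=0)
  nb ##.#.: next=#  (t=2,i=10, bit26=1)
  nb ##..#: next=#  (t=0,i=15, bit25=1)
  nb ##...: next=#  (t=0,i=3, bit24=1)
  nb #.###: next=.  (t=1,i=12, bit23=0)
  nb #.##.: next=.  (t=7,i=11, bit22=0)
  nb #.#.#: next=.  (t=2,i=11, bit21=0)
  nb #.#..: next=.  (t=1,i=5, bit20=0)
  nb #..##: next=.  (t=0,i=16, bit19=0)
  nb #..#.: next=.  (t=0,i=8, bit18=0)
  nb #...#: next=.  (t=0,i=4, bit17=0)
  nb #....: next=#  (t=1,i=0, bit16=1)
  nb .####: next=#  (t=0,i=18, bit15=1)
  nb .###.: next=#  (t=10,i=1, bit14=1)
  nb .##.#: next=#  (t=6,i=8, bit13=1)
  nb .##..: next=#  (t=0,i=14, bit12=1)
  nb .#.##: next=#  (t=1,i=11, bit11=1)
  nb .#.#.: next=.  (t=1,i=4, bit10=0)
  nb .#..#: next=.  (t=0,i=7, bit9=0)
  nb .#...: next=#  (t=0,i=10, bit8=1)
  nb ..###: next=.  (t=0,i=17, bit7=0)
  nb ..##.: next=#  (t=0,i=13, bit6=1)
  nb ..#.#: next=.  (t=1,i=3, bit5=0)
  nb ..#..: next=.  (t=0,i=6, bit4=0)
  nb ...##: next=#  (t=0,i=12, bit3=1)
  nb ...#.: next=#  (t=0,i=5, bit2=1)
  nb ....#: next=#  (t=1,i=1, bit1=1)
  nb .....: next=.  (t=3,i=13, bit0=0)
  bits 00000111000000011111100101001110 = 117569870

117569870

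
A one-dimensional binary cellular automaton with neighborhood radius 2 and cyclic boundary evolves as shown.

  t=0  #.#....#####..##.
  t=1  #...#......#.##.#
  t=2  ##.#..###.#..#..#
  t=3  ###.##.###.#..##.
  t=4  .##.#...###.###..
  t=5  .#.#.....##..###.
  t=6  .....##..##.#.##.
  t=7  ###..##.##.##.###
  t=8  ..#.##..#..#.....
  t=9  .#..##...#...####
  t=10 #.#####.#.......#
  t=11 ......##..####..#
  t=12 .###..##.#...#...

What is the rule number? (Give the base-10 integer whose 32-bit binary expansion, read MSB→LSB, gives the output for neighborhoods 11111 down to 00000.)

  #####|.  b31=0 t=0,i=9
  ####.|.  b30=0 t=0,i=10
  ###.#|#  b29=1 t=2,i=1
  ###..|#  b28=1 t=0,i=11
  ##.##|.  b27=0 t=1,i=15
  ##.#.|#  b26=1 t=0,i=16
  ##..#|.  b25=0 t=0,i=12
  ##...|#  b24=1 t=1,i=1
  #.###|.  b23=0 t=3,i=0
  #.##.|#  b22=1 t=1,i=13
  #.#.#|#  b21=1 t=0,i=0
  #.#..|.  b20=0 t=0,i=2
  #..##|#  b19=1 t=0,i=13
  #..#.|.  b18=0 t=2,i=12
  #...#|.  b17=0 t=1,i=2
  #....|#  b16=1 t=0,i=4
  .####|.  b15=0 t=0,i=8
  .###.|#  b14=1 t=2,i=0
  .##.#|.  b13=0 t=0,i=15
  .##..|#  b12=1 t=1,i=0
  .#.##|.  b11=0 t=1,i=12
  .#.#.|.  b10=0 t=0,i=1
  .#..#|#  b9=1 t=2,i=4
  .#...|.  b8=0 t=0,i=3
  ..###|.  b7=0 t=0,i=7
  ..##.|#  b6=1 t=0,i=14
  ..#.#|.  b5=0 t=1,i=11
  ..#..|.  b4=0 t=1,i=4
  ...##|.  b3=0 t=0,i=6
  ...#.|#  b2=1 t=1,i=3
  ....#|.  b1=0 t=0,i=5
  .....|#  b0=1 t=1,i=7
  bits 00110101011010010101001001000101 = 896094789

896094789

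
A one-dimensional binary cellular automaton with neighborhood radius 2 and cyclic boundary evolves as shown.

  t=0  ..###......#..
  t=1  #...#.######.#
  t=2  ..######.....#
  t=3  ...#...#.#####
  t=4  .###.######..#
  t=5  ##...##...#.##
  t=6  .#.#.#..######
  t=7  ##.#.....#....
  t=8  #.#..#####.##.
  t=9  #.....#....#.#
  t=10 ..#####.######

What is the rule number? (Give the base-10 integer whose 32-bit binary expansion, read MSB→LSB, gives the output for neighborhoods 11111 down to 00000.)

350718071

  nb #####: next=.  (t=1,i=8, bit31=0)
  nb ####.: next=.  (t=1,i=10, bit30=0)
  nb ###.#: next=.  (t=1,i=11, bit29=0)
  nb ###..: next=#  (t=0,i=4, bit28=1)
  nb ##.##: next=.  (t=1,i=12, bit27=0)
  nb ##.#.: next=#  (t=6,i=0, bit26=1)
  nb ##..#: next=.  (t=4,i=11, bit25=0)
  nb ##...: next=.  (t=0,i=5, bit24=0)
  nb #.###: next=#  (t=1,i=6, bit23=1)
  nb #.##.: next=#  (t=1,i=13, bit22=1)
  nb #.#.#: next=#  (t=6,i=1, bit21=1)
  nb #.#..: next=.  (t=6,i=5, bit20=0)
  nb #..##: next=.  (t=2,i=1, bit19=0)
  nb #..#.: next=#  (t=4,i=12, bit18=1)
  nb #...#: next=#  (t=1,i=2, bit17=1)
  nb #....: next=#  (t=0,i=6, bit16=1)
  nb .####: next=#  (t=1,i=7, bit15=1)
  nb .###.: next=.  (t=0,i=3, bit14=0)
  nb .##.#: next=.  (t=7,i=1, bit13=0)
  nb .##..: next=.  (t=1,i=0, bit12=0)
  nb .#.##: next=#  (t=1,i=5, bit11=1)
  nb .#.#.: next=.  (t=6,i=2, bit10=0)
  nb .#..#: next=.  (t=2,i=0, bit9=0)
  nb .#...: next=.  (t=0,i=12, bit8=0)
  nb ..###: next=.  (t=0,i=2, bit7=0)
  nb ..##.: next=#  (t=5,i=5, bit6=1)
  nb ..#.#: next=#  (t=1,i=4, bit5=1)
  nb ..#..: next=#  (t=0,i=11, bit4=1)
  nb ...##: next=.  (t=0,i=1, bit3=0)
  nb ...#.: next=#  (t=0,i=10, bit2=1)
  nb ....#: next=#  (t=0,i=0, bit1=1)
  nb .....: next=#  (t=0,i=7, bit0=1)
  bits 00010100111001111000100001110111 = 350718071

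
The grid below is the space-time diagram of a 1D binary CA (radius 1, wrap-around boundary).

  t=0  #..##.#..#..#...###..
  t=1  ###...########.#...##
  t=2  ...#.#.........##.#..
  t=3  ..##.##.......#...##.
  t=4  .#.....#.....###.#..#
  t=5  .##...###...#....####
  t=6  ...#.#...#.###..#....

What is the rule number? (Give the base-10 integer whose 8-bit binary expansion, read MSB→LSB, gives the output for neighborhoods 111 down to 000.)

22

  [7] ### => .  t=0,i=17
  [6] ##. => .  t=0,i=4
  [5] #.# => .  t=0,i=5
  [4] #.. => #  t=0,i=1
  [3] .## => .  t=0,i=3
  [2] .#. => #  t=0,i=0
  [1] ..# => #  t=0,i=2
  [0] ... => .  t=0,i=14
  bits 00010110 = 22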